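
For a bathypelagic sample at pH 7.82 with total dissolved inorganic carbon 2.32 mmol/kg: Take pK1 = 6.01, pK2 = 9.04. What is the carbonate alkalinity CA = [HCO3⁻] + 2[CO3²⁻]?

CA = [HCO3⁻] + 2[CO3²⁻] = (α₁ + 2α₂)·DIC
At pH 7.82: [H⁺]/K1 = 10^-1.81 = 0.015488, K2/[H⁺] = 10^-1.22 = 0.060256
α₁ = 1/(1 + 0.015488 + 0.060256) = 1/1.0757 = 0.9296; α₂ = α₁·K2/[H⁺] = 0.05601
α₁ + 2α₂ = 1.0416
CA = 1.0416 × 2.32 = 2.42 mmol/kg

CA = 2.42 mmol/kg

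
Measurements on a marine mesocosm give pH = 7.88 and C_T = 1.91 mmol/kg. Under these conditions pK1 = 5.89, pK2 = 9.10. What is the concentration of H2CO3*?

[CO2*] = 18.3 μmol/kg

α₀ = 1 / (1 + K1/[H⁺] + K1K2/[H⁺]²) = 1 / (1 + 10^+1.99 + 10^+0.77)
   = 1 / (1 + 97.724 + 5.8884) = 1/104.61 = 0.009559
[CO2*] = α₀ × DIC = 0.009559 × 1.91 = 0.0183 mmol/kg = 18.3 μmol/kg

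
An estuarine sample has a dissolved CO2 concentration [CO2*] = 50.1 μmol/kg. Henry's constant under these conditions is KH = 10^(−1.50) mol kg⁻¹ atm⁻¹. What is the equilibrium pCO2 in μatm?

pCO2 = 1580 μatm

KH = 10^(−1.50) = 3.162×10^-2 mol kg⁻¹ atm⁻¹
pCO2 = [CO2*]/KH = 50.1×10^-6 / 3.162×10^-2 = 1.58×10^-3 atm = 1580 μatm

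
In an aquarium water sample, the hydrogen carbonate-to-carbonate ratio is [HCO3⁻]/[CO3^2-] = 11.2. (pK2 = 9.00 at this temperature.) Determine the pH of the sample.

pH = 7.95

From K2 = [H⁺][CO3^2-]/[HCO3⁻]:  pH = pK2 − log₁₀([HCO3⁻]/[CO3^2-])
log₁₀(11.2) = +1.049
pH = 9.00 − (+1.049) = 7.95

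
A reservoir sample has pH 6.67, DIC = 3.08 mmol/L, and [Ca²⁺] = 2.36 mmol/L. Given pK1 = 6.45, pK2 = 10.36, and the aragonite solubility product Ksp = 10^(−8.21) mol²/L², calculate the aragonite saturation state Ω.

α₂ = 1 / (1 + [H⁺]/K2 + [H⁺]²/(K1K2)) = 1 / (1 + 10^+3.69 + 10^+3.47)
   = 1 / (1 + 4897.8 + 2951.2) = 1/7850.0 = 0.0001274
[CO3²⁻] = α₂ × DIC = 0.0001274 × 3.08 = 0.0003924 mmol/L = 0.3924 μmol/L
Ksp = 10^(−8.21) = 6.166×10^-9
Ω = [Ca²⁺][CO3²⁻]/Ksp = (2.36×10^-3)(3.924×10^-7) / 6.166×10^-9 = 0.150

Ω = 0.150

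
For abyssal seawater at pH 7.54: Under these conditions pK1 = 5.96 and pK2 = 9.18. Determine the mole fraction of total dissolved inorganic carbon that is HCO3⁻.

α₁ = 0.953

α₁ = 1 / (1 + [H⁺]/K1 + K2/[H⁺]) = 1 / (1 + 10^-1.58 + 10^-1.64)
   = 1 / (1 + 0.026303 + 0.022909) = 1/1.0492 = 0.9531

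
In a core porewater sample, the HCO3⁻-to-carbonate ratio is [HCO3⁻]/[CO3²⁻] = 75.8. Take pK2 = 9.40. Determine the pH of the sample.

pH = 7.52

From K2 = [H⁺][CO3²⁻]/[HCO3⁻]:  pH = pK2 − log₁₀([HCO3⁻]/[CO3²⁻])
log₁₀(75.8) = +1.880
pH = 9.40 − (+1.880) = 7.52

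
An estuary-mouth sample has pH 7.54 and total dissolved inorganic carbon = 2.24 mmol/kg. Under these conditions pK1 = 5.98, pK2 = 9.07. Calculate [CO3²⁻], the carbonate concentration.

α₂ = 1 / (1 + [H⁺]/K2 + [H⁺]²/(K1K2)) = 1 / (1 + 10^+1.53 + 10^-0.03)
   = 1 / (1 + 33.884 + 0.93325) = 1/35.818 = 0.02792
[CO3²⁻] = α₂ × DIC = 0.02792 × 2.24 = 0.0625 mmol/kg

[CO3²⁻] = 0.0625 mmol/kg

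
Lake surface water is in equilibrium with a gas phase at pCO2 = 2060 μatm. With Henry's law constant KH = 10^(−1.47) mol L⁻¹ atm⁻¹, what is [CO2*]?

[CO2*] = 69.8 μmol/L

KH = 10^(−1.47) = 3.388×10^-2 mol L⁻¹ atm⁻¹
[CO2*] = KH · pCO2 = 3.388×10^-2 × 2060×10^-6 atm = 6.98×10^-5 mol/L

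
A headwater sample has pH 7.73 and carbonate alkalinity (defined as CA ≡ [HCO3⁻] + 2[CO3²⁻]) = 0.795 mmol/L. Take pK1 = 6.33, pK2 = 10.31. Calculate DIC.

CA = [HCO3⁻] + 2[CO3²⁻] = (α₁ + 2α₂)·DIC
At pH 7.73: [H⁺]/K1 = 10^-1.40 = 0.039811, K2/[H⁺] = 10^-2.58 = 0.0026303
α₁ = 1/(1 + 0.039811 + 0.0026303) = 1/1.0424 = 0.9593; α₂ = α₁·K2/[H⁺] = 0.002523
α₁ + 2α₂ = 0.9643
DIC = CA / (α₁ + 2α₂) = 0.795 / 0.9643 = 0.824 mmol/L

DIC = 0.824 mmol/L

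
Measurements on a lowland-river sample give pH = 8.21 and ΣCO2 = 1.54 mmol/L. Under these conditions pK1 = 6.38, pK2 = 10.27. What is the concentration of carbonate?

α₂ = 1 / (1 + [H⁺]/K2 + [H⁺]²/(K1K2)) = 1 / (1 + 10^+2.06 + 10^+0.23)
   = 1 / (1 + 114.82 + 1.6982) = 1/117.51 = 0.008510
[CO3²⁻] = α₂ × DIC = 0.008510 × 1.54 = 0.0131 mmol/L = 13.1 μmol/L

[CO3²⁻] = 13.1 μmol/L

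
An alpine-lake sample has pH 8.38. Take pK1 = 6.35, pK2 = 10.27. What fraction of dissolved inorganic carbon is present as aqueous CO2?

α₀ = 0.00913

α₀ = 1 / (1 + K1/[H⁺] + K1K2/[H⁺]²) = 1 / (1 + 10^+2.03 + 10^+0.14)
   = 1 / (1 + 107.15 + 1.3804) = 1/109.53 = 0.009130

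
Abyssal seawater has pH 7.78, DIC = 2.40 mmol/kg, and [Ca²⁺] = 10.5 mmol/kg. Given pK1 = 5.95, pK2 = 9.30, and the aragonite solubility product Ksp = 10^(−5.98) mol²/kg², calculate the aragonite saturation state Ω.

α₂ = 1 / (1 + [H⁺]/K2 + [H⁺]²/(K1K2)) = 1 / (1 + 10^+1.52 + 10^-0.31)
   = 1 / (1 + 33.113 + 0.48978) = 1/34.603 = 0.02890
[CO3²⁻] = α₂ × DIC = 0.02890 × 2.40 = 0.06936 mmol/kg
Ksp = 10^(−5.98) = 1.047×10^-6
Ω = [Ca²⁺][CO3²⁻]/Ksp = (10.5×10^-3)(6.936×10^-5) / 1.047×10^-6 = 0.695

Ω = 0.695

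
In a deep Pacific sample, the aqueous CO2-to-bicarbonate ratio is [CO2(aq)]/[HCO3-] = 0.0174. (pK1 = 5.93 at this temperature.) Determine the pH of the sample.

pH = 7.69

From K1 = [H⁺][HCO3-]/[CO2(aq)]:  pH = pK1 − log₁₀([CO2(aq)]/[HCO3-])
log₁₀(0.0174) = -1.759
pH = 5.93 − (-1.759) = 7.69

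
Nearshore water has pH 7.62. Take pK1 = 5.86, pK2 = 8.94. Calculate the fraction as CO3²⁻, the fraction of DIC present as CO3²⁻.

α₂ = 1 / (1 + [H⁺]/K2 + [H⁺]²/(K1K2)) = 1 / (1 + 10^+1.32 + 10^-0.44)
   = 1 / (1 + 20.893 + 0.36308) = 1/22.256 = 0.04493

α₂ = 0.0449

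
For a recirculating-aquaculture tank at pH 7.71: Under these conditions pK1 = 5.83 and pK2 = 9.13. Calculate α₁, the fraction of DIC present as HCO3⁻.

α₁ = 0.951

α₁ = 1 / (1 + [H⁺]/K1 + K2/[H⁺]) = 1 / (1 + 10^-1.88 + 10^-1.42)
   = 1 / (1 + 0.013183 + 0.038019) = 1/1.0512 = 0.9513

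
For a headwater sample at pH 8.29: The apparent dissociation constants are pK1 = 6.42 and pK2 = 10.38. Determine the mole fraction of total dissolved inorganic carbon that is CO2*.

α₀ = 1 / (1 + K1/[H⁺] + K1K2/[H⁺]²) = 1 / (1 + 10^+1.87 + 10^-0.22)
   = 1 / (1 + 74.131 + 0.60256) = 1/75.734 = 0.01320

α₀ = 0.0132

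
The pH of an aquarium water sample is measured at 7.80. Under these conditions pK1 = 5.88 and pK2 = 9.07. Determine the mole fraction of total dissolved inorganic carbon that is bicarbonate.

α₁ = 1 / (1 + [H⁺]/K1 + K2/[H⁺]) = 1 / (1 + 10^-1.92 + 10^-1.27)
   = 1 / (1 + 0.012023 + 0.053703) = 1/1.0657 = 0.9383

α₁ = 0.938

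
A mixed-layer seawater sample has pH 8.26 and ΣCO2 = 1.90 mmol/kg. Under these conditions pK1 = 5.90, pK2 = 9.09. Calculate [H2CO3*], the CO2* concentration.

[CO2*] = 7.20 μmol/kg

α₀ = 1 / (1 + K1/[H⁺] + K1K2/[H⁺]²) = 1 / (1 + 10^+2.36 + 10^+1.53)
   = 1 / (1 + 229.09 + 33.884) = 1/263.97 = 0.003788
[CO2*] = α₀ × DIC = 0.003788 × 1.90 = 0.00720 mmol/kg = 7.20 μmol/kg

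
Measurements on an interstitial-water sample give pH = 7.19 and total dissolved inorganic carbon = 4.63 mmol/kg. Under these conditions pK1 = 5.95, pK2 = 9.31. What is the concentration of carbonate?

[CO3²⁻] = 0.0330 mmol/kg

α₂ = 1 / (1 + [H⁺]/K2 + [H⁺]²/(K1K2)) = 1 / (1 + 10^+2.12 + 10^+0.88)
   = 1 / (1 + 131.83 + 7.5858) = 1/140.41 = 0.007122
[CO3²⁻] = α₂ × DIC = 0.007122 × 4.63 = 0.0330 mmol/kg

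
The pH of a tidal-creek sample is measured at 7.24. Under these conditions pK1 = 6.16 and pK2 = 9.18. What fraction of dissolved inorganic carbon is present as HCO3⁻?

α₁ = 0.914

α₁ = 1 / (1 + [H⁺]/K1 + K2/[H⁺]) = 1 / (1 + 10^-1.08 + 10^-1.94)
   = 1 / (1 + 0.083176 + 0.011482) = 1/1.0947 = 0.9135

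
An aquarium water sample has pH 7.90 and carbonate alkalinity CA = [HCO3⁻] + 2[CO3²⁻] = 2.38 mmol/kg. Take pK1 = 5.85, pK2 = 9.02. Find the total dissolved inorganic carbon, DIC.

CA = [HCO3⁻] + 2[CO3²⁻] = (α₁ + 2α₂)·DIC
At pH 7.90: [H⁺]/K1 = 10^-2.05 = 0.0089125, K2/[H⁺] = 10^-1.12 = 0.075858
α₁ = 1/(1 + 0.0089125 + 0.075858) = 1/1.0848 = 0.9219; α₂ = α₁·K2/[H⁺] = 0.06993
α₁ + 2α₂ = 1.0617
DIC = CA / (α₁ + 2α₂) = 2.38 / 1.0617 = 2.24 mmol/kg

DIC = 2.24 mmol/kg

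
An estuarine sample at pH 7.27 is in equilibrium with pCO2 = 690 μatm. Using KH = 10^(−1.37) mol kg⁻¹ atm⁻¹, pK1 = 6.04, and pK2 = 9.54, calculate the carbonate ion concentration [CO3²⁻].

[CO3²⁻] = 2.68 μmol/kg

[CO2*] = KH · pCO2 = 10^(−1.37) × 690×10^-6 = 2.943×10^-5 mol/kg
α₀ = 1/(1 + K1/[H⁺] + K1K2/[H⁺]²) = 1/(1 + 10^+1.23 + 10^-1.04) = 0.05533
DIC = [CO2*]/α₀ = 2.943×10^-5 / 0.05533 = 0.5320 mmol/kg
[CO3²⁻] = α₂·DIC; α₂ = 0.005046, so [CO3²⁻] = 0.005046 × 0.5320 = 0.00268 mmol/kg = 2.68 μmol/kg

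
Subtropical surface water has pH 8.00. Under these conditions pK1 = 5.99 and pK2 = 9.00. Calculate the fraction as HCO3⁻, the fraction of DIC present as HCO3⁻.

α₁ = 1 / (1 + [H⁺]/K1 + K2/[H⁺]) = 1 / (1 + 10^-2.01 + 10^-1.00)
   = 1 / (1 + 0.0097724 + 0.10000) = 1/1.1098 = 0.9011

α₁ = 0.901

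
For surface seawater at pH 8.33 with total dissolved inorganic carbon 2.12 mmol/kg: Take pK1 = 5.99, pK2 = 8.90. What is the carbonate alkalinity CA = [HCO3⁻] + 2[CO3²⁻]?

CA = [HCO3⁻] + 2[CO3²⁻] = (α₁ + 2α₂)·DIC
At pH 8.33: [H⁺]/K1 = 10^-2.34 = 0.0045709, K2/[H⁺] = 10^-0.57 = 0.26915
α₁ = 1/(1 + 0.0045709 + 0.26915) = 1/1.2737 = 0.7851; α₂ = α₁·K2/[H⁺] = 0.2113
α₁ + 2α₂ = 1.2077
CA = 1.2077 × 2.12 = 2.56 mmol/kg

CA = 2.56 mmol/kg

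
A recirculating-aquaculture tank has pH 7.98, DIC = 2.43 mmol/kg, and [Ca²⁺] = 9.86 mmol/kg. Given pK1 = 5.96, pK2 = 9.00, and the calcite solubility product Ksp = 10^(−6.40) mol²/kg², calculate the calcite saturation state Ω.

α₂ = 1 / (1 + [H⁺]/K2 + [H⁺]²/(K1K2)) = 1 / (1 + 10^+1.02 + 10^-1.00)
   = 1 / (1 + 10.471 + 0.10000) = 1/11.571 = 0.08642
[CO3²⁻] = α₂ × DIC = 0.08642 × 2.43 = 0.2100 mmol/kg
Ksp = 10^(−6.40) = 3.981×10^-7
Ω = [Ca²⁺][CO3²⁻]/Ksp = (9.86×10^-3)(2.100×10^-4) / 3.981×10^-7 = 5.20

Ω = 5.20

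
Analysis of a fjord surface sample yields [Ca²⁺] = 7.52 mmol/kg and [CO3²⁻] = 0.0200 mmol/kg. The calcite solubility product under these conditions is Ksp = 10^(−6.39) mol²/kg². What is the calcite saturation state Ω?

Ksp = 10^(−6.39) = 4.074×10^-7
Ω = [Ca²⁺][CO3²⁻]/Ksp = (7.52×10^-3)(0.0200×10^-3) / 4.074×10^-7 = 0.369

Ω = 0.369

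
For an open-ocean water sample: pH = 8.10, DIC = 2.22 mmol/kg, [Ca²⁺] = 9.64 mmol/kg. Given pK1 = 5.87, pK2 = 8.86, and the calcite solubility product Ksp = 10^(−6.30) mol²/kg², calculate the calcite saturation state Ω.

Ω = 6.29

α₂ = 1 / (1 + [H⁺]/K2 + [H⁺]²/(K1K2)) = 1 / (1 + 10^+0.76 + 10^-1.47)
   = 1 / (1 + 5.7544 + 0.033884) = 1/6.7883 = 0.1473
[CO3²⁻] = α₂ × DIC = 0.1473 × 2.22 = 0.3270 mmol/kg
Ksp = 10^(−6.30) = 5.012×10^-7
Ω = [Ca²⁺][CO3²⁻]/Ksp = (9.64×10^-3)(3.270×10^-4) / 5.012×10^-7 = 6.29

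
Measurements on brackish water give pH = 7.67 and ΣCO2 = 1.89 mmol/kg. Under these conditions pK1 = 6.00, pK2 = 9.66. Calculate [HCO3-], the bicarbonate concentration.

[HCO3⁻] = 1.83 mmol/kg

α₁ = 1 / (1 + [H⁺]/K1 + K2/[H⁺]) = 1 / (1 + 10^-1.67 + 10^-1.99)
   = 1 / (1 + 0.021380 + 0.010233) = 1/1.0316 = 0.9694
[HCO3⁻] = α₁ × DIC = 0.9694 × 1.89 = 1.83 mmol/kg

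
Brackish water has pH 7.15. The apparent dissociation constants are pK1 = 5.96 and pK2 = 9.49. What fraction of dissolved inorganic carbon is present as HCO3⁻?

α₁ = 1 / (1 + [H⁺]/K1 + K2/[H⁺]) = 1 / (1 + 10^-1.19 + 10^-2.34)
   = 1 / (1 + 0.064565 + 0.0045709) = 1/1.0691 = 0.9353

α₁ = 0.935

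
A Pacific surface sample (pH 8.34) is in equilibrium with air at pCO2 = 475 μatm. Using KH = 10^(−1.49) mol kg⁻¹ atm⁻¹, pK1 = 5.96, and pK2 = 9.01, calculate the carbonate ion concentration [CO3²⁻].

[CO3²⁻] = 0.788 mmol/kg

[CO2*] = KH · pCO2 = 10^(−1.49) × 475×10^-6 = 1.537×10^-5 mol/kg
α₀ = 1/(1 + K1/[H⁺] + K1K2/[H⁺]²) = 1/(1 + 10^+2.38 + 10^+1.71) = 0.003423
DIC = [CO2*]/α₀ = 1.537×10^-5 / 0.003423 = 4.491 mmol/kg
[CO3²⁻] = α₂·DIC; α₂ = 0.1755, so [CO3²⁻] = 0.1755 × 4.491 = 0.788 mmol/kg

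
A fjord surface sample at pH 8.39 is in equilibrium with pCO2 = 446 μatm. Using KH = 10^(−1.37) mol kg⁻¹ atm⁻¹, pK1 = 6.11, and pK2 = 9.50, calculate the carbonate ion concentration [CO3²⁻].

[CO3²⁻] = 0.281 mmol/kg

[CO2*] = KH · pCO2 = 10^(−1.37) × 446×10^-6 = 1.903×10^-5 mol/kg
α₀ = 1/(1 + K1/[H⁺] + K1K2/[H⁺]²) = 1/(1 + 10^+2.28 + 10^+1.17) = 0.004846
DIC = [CO2*]/α₀ = 1.903×10^-5 / 0.004846 = 3.926 mmol/kg
[CO3²⁻] = α₂·DIC; α₂ = 0.07168, so [CO3²⁻] = 0.07168 × 3.926 = 0.281 mmol/kg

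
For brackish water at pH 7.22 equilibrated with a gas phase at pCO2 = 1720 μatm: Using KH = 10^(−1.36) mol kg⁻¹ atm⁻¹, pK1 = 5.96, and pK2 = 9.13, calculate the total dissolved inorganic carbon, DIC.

DIC = 1.46 mmol/kg

[CO2*] = KH · pCO2 = 10^(−1.36) × 1720×10^-6 = 7.508×10^-5 mol/kg
α₀ = 1/(1 + K1/[H⁺] + K1K2/[H⁺]²) = 1/(1 + 10^+1.26 + 10^-0.65) = 0.05149
DIC = [CO2*]/α₀ = 7.508×10^-5 / 0.05149 = 1.46 mmol/kg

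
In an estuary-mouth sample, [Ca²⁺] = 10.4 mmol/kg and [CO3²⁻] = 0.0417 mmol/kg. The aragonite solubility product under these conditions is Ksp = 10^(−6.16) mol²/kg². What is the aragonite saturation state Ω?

Ω = 0.627

Ksp = 10^(−6.16) = 6.918×10^-7
Ω = [Ca²⁺][CO3²⁻]/Ksp = (10.4×10^-3)(0.0417×10^-3) / 6.918×10^-7 = 0.627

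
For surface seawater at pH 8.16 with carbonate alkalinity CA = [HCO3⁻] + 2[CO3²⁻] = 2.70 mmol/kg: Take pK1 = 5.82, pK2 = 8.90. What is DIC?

CA = [HCO3⁻] + 2[CO3²⁻] = (α₁ + 2α₂)·DIC
At pH 8.16: [H⁺]/K1 = 10^-2.34 = 0.0045709, K2/[H⁺] = 10^-0.74 = 0.18197
α₁ = 1/(1 + 0.0045709 + 0.18197) = 1/1.1865 = 0.8428; α₂ = α₁·K2/[H⁺] = 0.1534
α₁ + 2α₂ = 1.1495
DIC = CA / (α₁ + 2α₂) = 2.70 / 1.1495 = 2.35 mmol/kg

DIC = 2.35 mmol/kg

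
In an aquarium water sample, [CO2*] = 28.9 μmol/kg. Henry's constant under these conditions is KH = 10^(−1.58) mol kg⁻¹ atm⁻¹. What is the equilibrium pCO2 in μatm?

KH = 10^(−1.58) = 2.630×10^-2 mol kg⁻¹ atm⁻¹
pCO2 = [CO2*]/KH = 28.9×10^-6 / 2.630×10^-2 = 1.10×10^-3 atm = 1100 μatm

pCO2 = 1100 μatm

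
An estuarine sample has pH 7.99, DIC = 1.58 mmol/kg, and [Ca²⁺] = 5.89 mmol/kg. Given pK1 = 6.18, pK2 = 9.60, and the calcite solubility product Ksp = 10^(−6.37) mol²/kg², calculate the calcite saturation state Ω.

α₂ = 1 / (1 + [H⁺]/K2 + [H⁺]²/(K1K2)) = 1 / (1 + 10^+1.61 + 10^-0.20)
   = 1 / (1 + 40.738 + 0.63096) = 1/42.369 = 0.02360
[CO3²⁻] = α₂ × DIC = 0.02360 × 1.58 = 0.03729 mmol/kg
Ksp = 10^(−6.37) = 4.266×10^-7
Ω = [Ca²⁺][CO3²⁻]/Ksp = (5.89×10^-3)(3.729×10^-5) / 4.266×10^-7 = 0.515

Ω = 0.515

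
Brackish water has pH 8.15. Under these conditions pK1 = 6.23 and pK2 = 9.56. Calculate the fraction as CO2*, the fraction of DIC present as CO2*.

α₀ = 0.0114

α₀ = 1 / (1 + K1/[H⁺] + K1K2/[H⁺]²) = 1 / (1 + 10^+1.92 + 10^+0.51)
   = 1 / (1 + 83.176 + 3.2359) = 1/87.412 = 0.01144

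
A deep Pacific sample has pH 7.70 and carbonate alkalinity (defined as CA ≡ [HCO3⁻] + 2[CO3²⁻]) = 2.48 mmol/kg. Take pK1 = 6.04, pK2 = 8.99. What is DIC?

CA = [HCO3⁻] + 2[CO3²⁻] = (α₁ + 2α₂)·DIC
At pH 7.70: [H⁺]/K1 = 10^-1.66 = 0.021878, K2/[H⁺] = 10^-1.29 = 0.051286
α₁ = 1/(1 + 0.021878 + 0.051286) = 1/1.0732 = 0.9318; α₂ = α₁·K2/[H⁺] = 0.04779
α₁ + 2α₂ = 1.0274
DIC = CA / (α₁ + 2α₂) = 2.48 / 1.0274 = 2.41 mmol/kg

DIC = 2.41 mmol/kg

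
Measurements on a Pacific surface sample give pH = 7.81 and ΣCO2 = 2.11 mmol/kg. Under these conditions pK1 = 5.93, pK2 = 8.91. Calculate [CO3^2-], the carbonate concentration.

α₂ = 1 / (1 + [H⁺]/K2 + [H⁺]²/(K1K2)) = 1 / (1 + 10^+1.10 + 10^-0.78)
   = 1 / (1 + 12.589 + 0.16596) = 1/13.755 = 0.07270
[CO3²⁻] = α₂ × DIC = 0.07270 × 2.11 = 0.153 mmol/kg

[CO3²⁻] = 0.153 mmol/kg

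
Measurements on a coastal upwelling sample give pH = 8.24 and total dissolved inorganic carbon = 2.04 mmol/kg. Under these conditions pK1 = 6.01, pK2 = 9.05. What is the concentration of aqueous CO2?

α₀ = 1 / (1 + K1/[H⁺] + K1K2/[H⁺]²) = 1 / (1 + 10^+2.23 + 10^+1.42)
   = 1 / (1 + 169.82 + 26.303) = 1/197.13 = 0.005073
[CO2*] = α₀ × DIC = 0.005073 × 2.04 = 0.0103 mmol/kg = 10.3 μmol/kg

[CO2*] = 10.3 μmol/kg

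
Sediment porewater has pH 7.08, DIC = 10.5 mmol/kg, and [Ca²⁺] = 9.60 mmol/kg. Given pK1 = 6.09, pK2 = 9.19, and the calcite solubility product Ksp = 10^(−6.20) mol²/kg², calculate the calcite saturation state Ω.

Ω = 1.12

α₂ = 1 / (1 + [H⁺]/K2 + [H⁺]²/(K1K2)) = 1 / (1 + 10^+2.11 + 10^+1.12)
   = 1 / (1 + 128.82 + 13.183) = 1/143.01 = 0.006993
[CO3²⁻] = α₂ × DIC = 0.006993 × 10.5 = 0.07342 mmol/kg
Ksp = 10^(−6.20) = 6.310×10^-7
Ω = [Ca²⁺][CO3²⁻]/Ksp = (9.60×10^-3)(7.342×10^-5) / 6.310×10^-7 = 1.12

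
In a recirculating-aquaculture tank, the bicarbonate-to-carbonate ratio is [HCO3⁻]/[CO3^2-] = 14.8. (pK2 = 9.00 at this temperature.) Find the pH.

pH = 7.83

From K2 = [H⁺][CO3^2-]/[HCO3⁻]:  pH = pK2 − log₁₀([HCO3⁻]/[CO3^2-])
log₁₀(14.8) = +1.170
pH = 9.00 − (+1.170) = 7.83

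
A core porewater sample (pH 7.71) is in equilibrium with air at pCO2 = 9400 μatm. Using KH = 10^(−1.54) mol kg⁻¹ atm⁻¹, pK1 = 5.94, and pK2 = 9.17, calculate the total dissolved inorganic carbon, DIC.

DIC = 16.8 mmol/kg

[CO2*] = KH · pCO2 = 10^(−1.54) × 9400×10^-6 = 2.711×10^-4 mol/kg
α₀ = 1/(1 + K1/[H⁺] + K1K2/[H⁺]²) = 1/(1 + 10^+1.77 + 10^+0.31) = 0.01615
DIC = [CO2*]/α₀ = 2.711×10^-4 / 0.01615 = 16.8 mmol/kg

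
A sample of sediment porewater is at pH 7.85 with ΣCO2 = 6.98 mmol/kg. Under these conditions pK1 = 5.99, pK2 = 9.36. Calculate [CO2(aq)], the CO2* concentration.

α₀ = 1 / (1 + K1/[H⁺] + K1K2/[H⁺]²) = 1 / (1 + 10^+1.86 + 10^+0.35)
   = 1 / (1 + 72.444 + 2.2387) = 1/75.682 = 0.01321
[CO2*] = α₀ × DIC = 0.01321 × 6.98 = 0.0922 mmol/kg

[CO2*] = 0.0922 mmol/kg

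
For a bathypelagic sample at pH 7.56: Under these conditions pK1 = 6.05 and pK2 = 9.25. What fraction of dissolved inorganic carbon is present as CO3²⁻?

α₂ = 0.0194

α₂ = 1 / (1 + [H⁺]/K2 + [H⁺]²/(K1K2)) = 1 / (1 + 10^+1.69 + 10^+0.18)
   = 1 / (1 + 48.978 + 1.5136) = 1/51.491 = 0.01942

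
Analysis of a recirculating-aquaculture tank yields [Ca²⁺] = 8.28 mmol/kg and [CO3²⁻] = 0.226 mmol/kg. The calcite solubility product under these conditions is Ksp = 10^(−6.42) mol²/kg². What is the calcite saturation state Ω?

Ω = 4.92

Ksp = 10^(−6.42) = 3.802×10^-7
Ω = [Ca²⁺][CO3²⁻]/Ksp = (8.28×10^-3)(0.226×10^-3) / 3.802×10^-7 = 4.92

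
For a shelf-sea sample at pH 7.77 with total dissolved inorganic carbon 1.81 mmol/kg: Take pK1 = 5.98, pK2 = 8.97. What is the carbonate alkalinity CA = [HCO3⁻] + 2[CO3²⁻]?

CA = [HCO3⁻] + 2[CO3²⁻] = (α₁ + 2α₂)·DIC
At pH 7.77: [H⁺]/K1 = 10^-1.79 = 0.016218, K2/[H⁺] = 10^-1.20 = 0.063096
α₁ = 1/(1 + 0.016218 + 0.063096) = 1/1.0793 = 0.9265; α₂ = α₁·K2/[H⁺] = 0.05846
α₁ + 2α₂ = 1.0434
CA = 1.0434 × 1.81 = 1.89 mmol/kg

CA = 1.89 mmol/kg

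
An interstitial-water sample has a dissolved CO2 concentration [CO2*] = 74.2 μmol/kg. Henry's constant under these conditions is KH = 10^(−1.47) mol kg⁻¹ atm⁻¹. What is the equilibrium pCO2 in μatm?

KH = 10^(−1.47) = 3.388×10^-2 mol kg⁻¹ atm⁻¹
pCO2 = [CO2*]/KH = 74.2×10^-6 / 3.388×10^-2 = 2.19×10^-3 atm = 2190 μatm

pCO2 = 2190 μatm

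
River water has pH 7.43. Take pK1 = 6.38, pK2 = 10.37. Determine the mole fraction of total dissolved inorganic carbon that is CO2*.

α₀ = 0.0817

α₀ = 1 / (1 + K1/[H⁺] + K1K2/[H⁺]²) = 1 / (1 + 10^+1.05 + 10^-1.89)
   = 1 / (1 + 11.220 + 0.012882) = 1/12.233 = 0.08175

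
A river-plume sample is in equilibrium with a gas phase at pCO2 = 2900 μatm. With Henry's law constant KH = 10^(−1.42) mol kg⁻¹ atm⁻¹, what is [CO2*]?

[CO2*] = 110 μmol/kg

KH = 10^(−1.42) = 3.802×10^-2 mol kg⁻¹ atm⁻¹
[CO2*] = KH · pCO2 = 3.802×10^-2 × 2900×10^-6 atm = 1.10×10^-4 mol/kg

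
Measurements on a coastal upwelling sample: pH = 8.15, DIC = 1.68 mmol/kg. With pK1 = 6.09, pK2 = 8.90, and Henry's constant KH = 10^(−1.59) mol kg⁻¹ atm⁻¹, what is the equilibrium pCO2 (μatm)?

α₀ = 1 / (1 + K1/[H⁺] + K1K2/[H⁺]²) = 1 / (1 + 10^+2.06 + 10^+1.31)
   = 1 / (1 + 114.82 + 20.417) = 1/136.23 = 0.007340
[CO2*] = α₀ × DIC = 0.007340 × 1.68 = 0.01233 mmol/kg = 12.33 μmol/kg
pCO2 = [CO2*]/KH = 1.233×10^-5 / 2.570×10^-2 = 480 μatm

pCO2 = 480 μatm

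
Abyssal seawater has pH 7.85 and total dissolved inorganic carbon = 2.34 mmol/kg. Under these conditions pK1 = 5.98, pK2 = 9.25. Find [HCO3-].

α₁ = 1 / (1 + [H⁺]/K1 + K2/[H⁺]) = 1 / (1 + 10^-1.87 + 10^-1.40)
   = 1 / (1 + 0.013490 + 0.039811) = 1/1.0533 = 0.9494
[HCO3⁻] = α₁ × DIC = 0.9494 × 2.34 = 2.22 mmol/kg

[HCO3⁻] = 2.22 mmol/kg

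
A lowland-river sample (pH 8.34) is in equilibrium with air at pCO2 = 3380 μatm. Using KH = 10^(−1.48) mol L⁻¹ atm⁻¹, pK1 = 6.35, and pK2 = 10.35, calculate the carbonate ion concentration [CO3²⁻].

[CO3²⁻] = 0.107 mmol/L

[CO2*] = KH · pCO2 = 10^(−1.48) × 3380×10^-6 = 1.119×10^-4 mol/L
α₀ = 1/(1 + K1/[H⁺] + K1K2/[H⁺]²) = 1/(1 + 10^+1.99 + 10^-0.02) = 0.01003
DIC = [CO2*]/α₀ = 1.119×10^-4 / 0.01003 = 11.16 mmol/L
[CO3²⁻] = α₂·DIC; α₂ = 0.009581, so [CO3²⁻] = 0.009581 × 11.16 = 0.107 mmol/L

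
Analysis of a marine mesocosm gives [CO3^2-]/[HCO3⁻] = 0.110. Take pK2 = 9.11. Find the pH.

From K2 = [H⁺][CO3^2-]/[HCO3⁻]:  pH = pK2 + log₁₀([CO3^2-]/[HCO3⁻])
log₁₀(0.110) = -0.959
pH = 9.11 + (-0.959) = 8.15

pH = 8.15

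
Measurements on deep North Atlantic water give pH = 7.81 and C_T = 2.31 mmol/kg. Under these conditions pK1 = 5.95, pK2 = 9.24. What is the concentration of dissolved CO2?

α₀ = 1 / (1 + K1/[H⁺] + K1K2/[H⁺]²) = 1 / (1 + 10^+1.86 + 10^+0.43)
   = 1 / (1 + 72.444 + 2.6915) = 1/76.135 = 0.01313
[CO2*] = α₀ × DIC = 0.01313 × 2.31 = 0.0303 mmol/kg

[CO2*] = 0.0303 mmol/kg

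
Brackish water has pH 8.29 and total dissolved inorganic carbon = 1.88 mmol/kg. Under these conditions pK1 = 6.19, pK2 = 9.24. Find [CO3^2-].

[CO3²⁻] = 0.188 mmol/kg

α₂ = 1 / (1 + [H⁺]/K2 + [H⁺]²/(K1K2)) = 1 / (1 + 10^+0.95 + 10^-1.15)
   = 1 / (1 + 8.9125 + 0.070795) = 1/9.9833 = 0.1002
[CO3²⁻] = α₂ × DIC = 0.1002 × 1.88 = 0.188 mmol/kg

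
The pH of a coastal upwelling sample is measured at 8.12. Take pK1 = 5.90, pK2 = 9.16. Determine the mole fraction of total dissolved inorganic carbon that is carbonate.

α₂ = 0.0831

α₂ = 1 / (1 + [H⁺]/K2 + [H⁺]²/(K1K2)) = 1 / (1 + 10^+1.04 + 10^-1.18)
   = 1 / (1 + 10.965 + 0.066069) = 1/12.031 = 0.08312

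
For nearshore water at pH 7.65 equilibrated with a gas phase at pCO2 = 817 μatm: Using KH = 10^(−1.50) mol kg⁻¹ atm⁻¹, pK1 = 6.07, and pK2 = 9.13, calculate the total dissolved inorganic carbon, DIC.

[CO2*] = KH · pCO2 = 10^(−1.50) × 817×10^-6 = 2.584×10^-5 mol/kg
α₀ = 1/(1 + K1/[H⁺] + K1K2/[H⁺]²) = 1/(1 + 10^+1.58 + 10^+0.10) = 0.02483
DIC = [CO2*]/α₀ = 2.584×10^-5 / 0.02483 = 1.04 mmol/kg

DIC = 1.04 mmol/kg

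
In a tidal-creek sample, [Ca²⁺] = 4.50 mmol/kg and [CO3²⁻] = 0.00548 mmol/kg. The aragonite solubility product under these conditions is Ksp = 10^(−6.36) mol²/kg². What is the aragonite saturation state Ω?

Ksp = 10^(−6.36) = 4.365×10^-7
Ω = [Ca²⁺][CO3²⁻]/Ksp = (4.50×10^-3)(0.00548×10^-3) / 4.365×10^-7 = 0.0565

Ω = 0.0565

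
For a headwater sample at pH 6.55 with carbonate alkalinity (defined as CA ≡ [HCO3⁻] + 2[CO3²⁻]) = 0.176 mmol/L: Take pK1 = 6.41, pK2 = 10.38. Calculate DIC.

CA = [HCO3⁻] + 2[CO3²⁻] = (α₁ + 2α₂)·DIC
At pH 6.55: [H⁺]/K1 = 10^-0.14 = 0.72444, K2/[H⁺] = 10^-3.83 = 0.00014791
α₁ = 1/(1 + 0.72444 + 0.00014791) = 1/1.7246 = 0.5799; α₂ = α₁·K2/[H⁺] = 8.577×10^-5
α₁ + 2α₂ = 0.5800
DIC = CA / (α₁ + 2α₂) = 0.176 / 0.5800 = 0.303 mmol/L

DIC = 0.303 mmol/L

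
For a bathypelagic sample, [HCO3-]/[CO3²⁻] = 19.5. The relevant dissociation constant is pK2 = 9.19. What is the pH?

pH = 7.90

From K2 = [H⁺][CO3²⁻]/[HCO3-]:  pH = pK2 − log₁₀([HCO3-]/[CO3²⁻])
log₁₀(19.5) = +1.290
pH = 9.19 − (+1.290) = 7.90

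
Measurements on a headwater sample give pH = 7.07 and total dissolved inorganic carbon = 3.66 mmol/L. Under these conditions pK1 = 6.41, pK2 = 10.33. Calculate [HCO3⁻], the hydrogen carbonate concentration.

[HCO3⁻] = 3.00 mmol/L

α₁ = 1 / (1 + [H⁺]/K1 + K2/[H⁺]) = 1 / (1 + 10^-0.66 + 10^-3.26)
   = 1 / (1 + 0.21878 + 0.00054954) = 1/1.2193 = 0.8201
[HCO3⁻] = α₁ × DIC = 0.8201 × 3.66 = 3.00 mmol/L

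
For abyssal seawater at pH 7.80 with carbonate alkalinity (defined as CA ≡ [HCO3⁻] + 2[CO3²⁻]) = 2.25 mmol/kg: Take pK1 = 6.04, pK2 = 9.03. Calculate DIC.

CA = [HCO3⁻] + 2[CO3²⁻] = (α₁ + 2α₂)·DIC
At pH 7.80: [H⁺]/K1 = 10^-1.76 = 0.017378, K2/[H⁺] = 10^-1.23 = 0.058884
α₁ = 1/(1 + 0.017378 + 0.058884) = 1/1.0763 = 0.9291; α₂ = α₁·K2/[H⁺] = 0.05471
α₁ + 2α₂ = 1.0386
DIC = CA / (α₁ + 2α₂) = 2.25 / 1.0386 = 2.17 mmol/kg

DIC = 2.17 mmol/kg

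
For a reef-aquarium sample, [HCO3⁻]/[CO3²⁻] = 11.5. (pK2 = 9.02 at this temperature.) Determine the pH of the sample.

pH = 7.96

From K2 = [H⁺][CO3²⁻]/[HCO3⁻]:  pH = pK2 − log₁₀([HCO3⁻]/[CO3²⁻])
log₁₀(11.5) = +1.061
pH = 9.02 − (+1.061) = 7.96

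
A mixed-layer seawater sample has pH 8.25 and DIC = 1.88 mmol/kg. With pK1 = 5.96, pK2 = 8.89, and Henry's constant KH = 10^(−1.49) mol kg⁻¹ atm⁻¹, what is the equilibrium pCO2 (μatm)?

α₀ = 1 / (1 + K1/[H⁺] + K1K2/[H⁺]²) = 1 / (1 + 10^+2.29 + 10^+1.65)
   = 1 / (1 + 194.98 + 44.668) = 1/240.65 = 0.004155
[CO2*] = α₀ × DIC = 0.004155 × 1.88 = 0.007812 mmol/kg = 7.812 μmol/kg
pCO2 = [CO2*]/KH = 7.812×10^-6 / 3.236×10^-2 = 241 μatm

pCO2 = 241 μatm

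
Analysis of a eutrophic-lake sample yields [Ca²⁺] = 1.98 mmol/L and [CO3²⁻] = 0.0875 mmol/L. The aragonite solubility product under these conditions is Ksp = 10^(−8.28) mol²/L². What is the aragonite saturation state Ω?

Ω = 33.0

Ksp = 10^(−8.28) = 5.248×10^-9
Ω = [Ca²⁺][CO3²⁻]/Ksp = (1.98×10^-3)(0.0875×10^-3) / 5.248×10^-9 = 33.0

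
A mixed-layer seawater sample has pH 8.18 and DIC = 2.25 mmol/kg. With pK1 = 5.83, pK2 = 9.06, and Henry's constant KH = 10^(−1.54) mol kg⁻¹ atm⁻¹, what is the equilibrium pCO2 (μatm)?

α₀ = 1 / (1 + K1/[H⁺] + K1K2/[H⁺]²) = 1 / (1 + 10^+2.35 + 10^+1.47)
   = 1 / (1 + 223.87 + 29.512) = 1/254.38 = 0.003931
[CO2*] = α₀ × DIC = 0.003931 × 2.25 = 0.008845 mmol/kg = 8.845 μmol/kg
pCO2 = [CO2*]/KH = 8.845×10^-6 / 2.884×10^-2 = 307 μatm

pCO2 = 307 μatm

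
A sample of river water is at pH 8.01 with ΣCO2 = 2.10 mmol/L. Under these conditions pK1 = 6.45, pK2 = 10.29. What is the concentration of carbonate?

α₂ = 1 / (1 + [H⁺]/K2 + [H⁺]²/(K1K2)) = 1 / (1 + 10^+2.28 + 10^+0.72)
   = 1 / (1 + 190.55 + 5.2481) = 1/196.79 = 0.005081
[CO3²⁻] = α₂ × DIC = 0.005081 × 2.10 = 0.0107 mmol/L = 10.7 μmol/L

[CO3²⁻] = 10.7 μmol/L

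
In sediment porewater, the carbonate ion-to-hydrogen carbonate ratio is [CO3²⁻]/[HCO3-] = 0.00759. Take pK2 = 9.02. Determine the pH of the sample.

pH = 6.90

From K2 = [H⁺][CO3²⁻]/[HCO3-]:  pH = pK2 + log₁₀([CO3²⁻]/[HCO3-])
log₁₀(0.00759) = -2.120
pH = 9.02 + (-2.120) = 6.90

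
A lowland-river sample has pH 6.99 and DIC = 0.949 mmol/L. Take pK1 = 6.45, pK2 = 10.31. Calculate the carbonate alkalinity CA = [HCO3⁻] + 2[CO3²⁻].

CA = 0.737 mmol/L

CA = [HCO3⁻] + 2[CO3²⁻] = (α₁ + 2α₂)·DIC
At pH 6.99: [H⁺]/K1 = 10^-0.54 = 0.28840, K2/[H⁺] = 10^-3.32 = 0.00047863
α₁ = 1/(1 + 0.28840 + 0.00047863) = 1/1.2889 = 0.7759; α₂ = α₁·K2/[H⁺] = 0.0003714
α₁ + 2α₂ = 0.7766
CA = 0.7766 × 0.949 = 0.737 mmol/L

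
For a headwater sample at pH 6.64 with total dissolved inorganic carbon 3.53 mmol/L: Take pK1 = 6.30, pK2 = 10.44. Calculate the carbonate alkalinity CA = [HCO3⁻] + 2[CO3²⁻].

CA = [HCO3⁻] + 2[CO3²⁻] = (α₁ + 2α₂)·DIC
At pH 6.64: [H⁺]/K1 = 10^-0.34 = 0.45709, K2/[H⁺] = 10^-3.80 = 0.00015849
α₁ = 1/(1 + 0.45709 + 0.00015849) = 1/1.4572 = 0.6862; α₂ = α₁·K2/[H⁺] = 0.0001088
α₁ + 2α₂ = 0.6864
CA = 0.6864 × 3.53 = 2.42 mmol/L

CA = 2.42 mmol/L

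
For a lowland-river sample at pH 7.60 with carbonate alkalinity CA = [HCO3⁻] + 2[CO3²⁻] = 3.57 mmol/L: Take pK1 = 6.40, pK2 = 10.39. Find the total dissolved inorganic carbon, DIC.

DIC = 3.79 mmol/L

CA = [HCO3⁻] + 2[CO3²⁻] = (α₁ + 2α₂)·DIC
At pH 7.60: [H⁺]/K1 = 10^-1.20 = 0.063096, K2/[H⁺] = 10^-2.79 = 0.0016218
α₁ = 1/(1 + 0.063096 + 0.0016218) = 1/1.0647 = 0.9392; α₂ = α₁·K2/[H⁺] = 0.001523
α₁ + 2α₂ = 0.9423
DIC = CA / (α₁ + 2α₂) = 3.57 / 0.9423 = 3.79 mmol/L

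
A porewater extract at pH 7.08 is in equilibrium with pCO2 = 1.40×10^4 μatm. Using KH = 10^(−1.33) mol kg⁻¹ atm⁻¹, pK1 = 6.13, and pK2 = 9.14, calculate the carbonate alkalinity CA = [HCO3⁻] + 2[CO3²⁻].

[CO2*] = KH · pCO2 = 10^(−1.33) × 1.40×10^4×10^-6 = 6.548×10^-4 mol/kg
α₀ = 1/(1 + K1/[H⁺] + K1K2/[H⁺]²) = 1/(1 + 10^+0.95 + 10^-1.11) = 0.1001
DIC = [CO2*]/α₀ = 6.548×10^-4 / 0.1001 = 6.542 mmol/kg
CA = (α₁ + 2α₂)·DIC = (0.8921 + 2×0.007770) × 6.542 = 5.94 mmol/kg

CA = 5.94 mmol/kg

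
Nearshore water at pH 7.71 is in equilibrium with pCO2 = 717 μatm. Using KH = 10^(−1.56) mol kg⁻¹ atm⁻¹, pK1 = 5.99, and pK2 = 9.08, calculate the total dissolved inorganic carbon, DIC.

DIC = 1.10 mmol/kg

[CO2*] = KH · pCO2 = 10^(−1.56) × 717×10^-6 = 1.975×10^-5 mol/kg
α₀ = 1/(1 + K1/[H⁺] + K1K2/[H⁺]²) = 1/(1 + 10^+1.72 + 10^+0.35) = 0.01795
DIC = [CO2*]/α₀ = 1.975×10^-5 / 0.01795 = 1.10 mmol/kg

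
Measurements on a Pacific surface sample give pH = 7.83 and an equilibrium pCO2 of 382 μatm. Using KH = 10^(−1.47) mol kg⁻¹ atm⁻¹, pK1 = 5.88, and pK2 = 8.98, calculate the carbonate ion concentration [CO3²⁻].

[CO2*] = KH · pCO2 = 10^(−1.47) × 382×10^-6 = 1.294×10^-5 mol/kg
α₀ = 1/(1 + K1/[H⁺] + K1K2/[H⁺]²) = 1/(1 + 10^+1.95 + 10^+0.80) = 0.01037
DIC = [CO2*]/α₀ = 1.294×10^-5 / 0.01037 = 1.248 mmol/kg
[CO3²⁻] = α₂·DIC; α₂ = 0.06543, so [CO3²⁻] = 0.06543 × 1.248 = 0.0817 mmol/kg

[CO3²⁻] = 0.0817 mmol/kg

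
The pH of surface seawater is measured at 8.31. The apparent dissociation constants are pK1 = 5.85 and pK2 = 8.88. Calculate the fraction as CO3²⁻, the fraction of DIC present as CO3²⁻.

α₂ = 1 / (1 + [H⁺]/K2 + [H⁺]²/(K1K2)) = 1 / (1 + 10^+0.57 + 10^-1.89)
   = 1 / (1 + 3.7154 + 0.012882) = 1/4.7282 = 0.2115

α₂ = 0.211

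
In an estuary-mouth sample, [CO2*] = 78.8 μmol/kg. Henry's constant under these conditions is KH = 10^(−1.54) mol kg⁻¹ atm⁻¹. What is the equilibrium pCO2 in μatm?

pCO2 = 2730 μatm

KH = 10^(−1.54) = 2.884×10^-2 mol kg⁻¹ atm⁻¹
pCO2 = [CO2*]/KH = 78.8×10^-6 / 2.884×10^-2 = 2.73×10^-3 atm = 2730 μatm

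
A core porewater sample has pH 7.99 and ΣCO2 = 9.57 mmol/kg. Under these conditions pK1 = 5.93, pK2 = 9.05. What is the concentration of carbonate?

[CO3²⁻] = 0.761 mmol/kg

α₂ = 1 / (1 + [H⁺]/K2 + [H⁺]²/(K1K2)) = 1 / (1 + 10^+1.06 + 10^-1.00)
   = 1 / (1 + 11.482 + 0.10000) = 1/12.582 = 0.07948
[CO3²⁻] = α₂ × DIC = 0.07948 × 9.57 = 0.761 mmol/kg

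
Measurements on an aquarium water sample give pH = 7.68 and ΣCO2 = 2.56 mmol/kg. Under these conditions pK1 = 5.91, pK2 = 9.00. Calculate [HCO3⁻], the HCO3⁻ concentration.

[HCO3⁻] = 2.40 mmol/kg

α₁ = 1 / (1 + [H⁺]/K1 + K2/[H⁺]) = 1 / (1 + 10^-1.77 + 10^-1.32)
   = 1 / (1 + 0.016982 + 0.047863) = 1/1.0648 = 0.9391
[HCO3⁻] = α₁ × DIC = 0.9391 × 2.56 = 2.40 mmol/kg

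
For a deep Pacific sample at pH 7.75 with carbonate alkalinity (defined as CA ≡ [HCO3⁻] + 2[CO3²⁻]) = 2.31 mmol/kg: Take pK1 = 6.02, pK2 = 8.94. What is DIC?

CA = [HCO3⁻] + 2[CO3²⁻] = (α₁ + 2α₂)·DIC
At pH 7.75: [H⁺]/K1 = 10^-1.73 = 0.018621, K2/[H⁺] = 10^-1.19 = 0.064565
α₁ = 1/(1 + 0.018621 + 0.064565) = 1/1.0832 = 0.9232; α₂ = α₁·K2/[H⁺] = 0.05961
α₁ + 2α₂ = 1.0424
DIC = CA / (α₁ + 2α₂) = 2.31 / 1.0424 = 2.22 mmol/kg

DIC = 2.22 mmol/kg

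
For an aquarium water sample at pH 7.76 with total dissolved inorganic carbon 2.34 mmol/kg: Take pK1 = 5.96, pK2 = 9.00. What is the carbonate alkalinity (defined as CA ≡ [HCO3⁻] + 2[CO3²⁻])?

CA = 2.43 mmol/kg

CA = [HCO3⁻] + 2[CO3²⁻] = (α₁ + 2α₂)·DIC
At pH 7.76: [H⁺]/K1 = 10^-1.80 = 0.015849, K2/[H⁺] = 10^-1.24 = 0.057544
α₁ = 1/(1 + 0.015849 + 0.057544) = 1/1.0734 = 0.9316; α₂ = α₁·K2/[H⁺] = 0.05361
α₁ + 2α₂ = 1.0388
CA = 1.0388 × 2.34 = 2.43 mmol/kg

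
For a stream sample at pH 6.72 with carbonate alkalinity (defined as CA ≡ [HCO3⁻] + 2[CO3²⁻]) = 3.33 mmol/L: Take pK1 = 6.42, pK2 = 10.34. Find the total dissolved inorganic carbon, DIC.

DIC = 5.00 mmol/L

CA = [HCO3⁻] + 2[CO3²⁻] = (α₁ + 2α₂)·DIC
At pH 6.72: [H⁺]/K1 = 10^-0.30 = 0.50119, K2/[H⁺] = 10^-3.62 = 0.00023988
α₁ = 1/(1 + 0.50119 + 0.00023988) = 1/1.5014 = 0.6660; α₂ = α₁·K2/[H⁺] = 0.0001598
α₁ + 2α₂ = 0.6664
DIC = CA / (α₁ + 2α₂) = 3.33 / 0.6664 = 5.00 mmol/L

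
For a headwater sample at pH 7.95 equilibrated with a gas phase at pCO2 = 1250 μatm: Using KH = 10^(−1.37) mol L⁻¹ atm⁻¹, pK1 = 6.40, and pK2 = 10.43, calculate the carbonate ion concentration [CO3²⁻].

[CO2*] = KH · pCO2 = 10^(−1.37) × 1250×10^-6 = 5.332×10^-5 mol/L
α₀ = 1/(1 + K1/[H⁺] + K1K2/[H⁺]²) = 1/(1 + 10^+1.55 + 10^-0.93) = 0.02732
DIC = [CO2*]/α₀ = 5.332×10^-5 / 0.02732 = 1.952 mmol/L
[CO3²⁻] = α₂·DIC; α₂ = 0.003210, so [CO3²⁻] = 0.003210 × 1.952 = 0.00626 mmol/L = 6.26 μmol/L

[CO3²⁻] = 6.26 μmol/L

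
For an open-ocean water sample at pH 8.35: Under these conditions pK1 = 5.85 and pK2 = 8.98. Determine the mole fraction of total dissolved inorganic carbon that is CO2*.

α₀ = 1 / (1 + K1/[H⁺] + K1K2/[H⁺]²) = 1 / (1 + 10^+2.50 + 10^+1.87)
   = 1 / (1 + 316.23 + 74.131) = 1/391.36 = 0.002555

α₀ = 0.00256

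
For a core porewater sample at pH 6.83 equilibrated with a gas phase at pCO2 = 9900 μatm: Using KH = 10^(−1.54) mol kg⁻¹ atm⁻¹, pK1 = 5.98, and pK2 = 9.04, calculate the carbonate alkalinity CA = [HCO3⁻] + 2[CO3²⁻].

CA = 2.05 mmol/kg

[CO2*] = KH · pCO2 = 10^(−1.54) × 9900×10^-6 = 2.855×10^-4 mol/kg
α₀ = 1/(1 + K1/[H⁺] + K1K2/[H⁺]²) = 1/(1 + 10^+0.85 + 10^-1.36) = 0.1231
DIC = [CO2*]/α₀ = 2.855×10^-4 / 0.1231 = 2.319 mmol/kg
CA = (α₁ + 2α₂)·DIC = (0.8715 + 2×0.005374) × 2.319 = 2.05 mmol/kg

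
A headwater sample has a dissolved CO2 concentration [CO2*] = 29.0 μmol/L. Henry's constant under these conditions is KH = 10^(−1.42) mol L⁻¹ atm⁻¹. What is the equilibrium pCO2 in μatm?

KH = 10^(−1.42) = 3.802×10^-2 mol L⁻¹ atm⁻¹
pCO2 = [CO2*]/KH = 29.0×10^-6 / 3.802×10^-2 = 7.63×10^-4 atm = 763 μatm

pCO2 = 763 μatm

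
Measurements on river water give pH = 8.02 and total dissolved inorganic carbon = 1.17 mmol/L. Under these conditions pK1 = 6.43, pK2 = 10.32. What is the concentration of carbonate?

α₂ = 1 / (1 + [H⁺]/K2 + [H⁺]²/(K1K2)) = 1 / (1 + 10^+2.30 + 10^+0.71)
   = 1 / (1 + 199.53 + 5.1286) = 1/205.65 = 0.004863
[CO3²⁻] = α₂ × DIC = 0.004863 × 1.17 = 0.00569 mmol/L = 5.69 μmol/L

[CO3²⁻] = 5.69 μmol/L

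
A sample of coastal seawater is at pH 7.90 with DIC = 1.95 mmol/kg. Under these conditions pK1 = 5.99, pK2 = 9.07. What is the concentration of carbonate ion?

α₂ = 1 / (1 + [H⁺]/K2 + [H⁺]²/(K1K2)) = 1 / (1 + 10^+1.17 + 10^-0.74)
   = 1 / (1 + 14.791 + 0.18197) = 1/15.973 = 0.06261
[CO3²⁻] = α₂ × DIC = 0.06261 × 1.95 = 0.122 mmol/kg

[CO3²⁻] = 0.122 mmol/kg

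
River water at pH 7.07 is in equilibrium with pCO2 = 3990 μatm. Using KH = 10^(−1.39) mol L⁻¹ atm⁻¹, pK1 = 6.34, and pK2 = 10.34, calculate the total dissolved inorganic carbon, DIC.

[CO2*] = KH · pCO2 = 10^(−1.39) × 3990×10^-6 = 1.625×10^-4 mol/L
α₀ = 1/(1 + K1/[H⁺] + K1K2/[H⁺]²) = 1/(1 + 10^+0.73 + 10^-2.54) = 0.1569
DIC = [CO2*]/α₀ = 1.625×10^-4 / 0.1569 = 1.04 mmol/L

DIC = 1.04 mmol/L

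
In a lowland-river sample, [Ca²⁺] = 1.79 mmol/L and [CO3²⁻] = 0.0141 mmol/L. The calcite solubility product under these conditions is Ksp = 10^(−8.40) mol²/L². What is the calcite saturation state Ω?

Ω = 6.34

Ksp = 10^(−8.40) = 3.981×10^-9
Ω = [Ca²⁺][CO3²⁻]/Ksp = (1.79×10^-3)(0.0141×10^-3) / 3.981×10^-9 = 6.34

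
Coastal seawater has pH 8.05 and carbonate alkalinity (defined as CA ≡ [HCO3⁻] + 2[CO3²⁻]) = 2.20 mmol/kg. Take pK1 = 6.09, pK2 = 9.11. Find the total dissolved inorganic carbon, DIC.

DIC = 2.06 mmol/kg

CA = [HCO3⁻] + 2[CO3²⁻] = (α₁ + 2α₂)·DIC
At pH 8.05: [H⁺]/K1 = 10^-1.96 = 0.010965, K2/[H⁺] = 10^-1.06 = 0.087096
α₁ = 1/(1 + 0.010965 + 0.087096) = 1/1.0981 = 0.9107; α₂ = α₁·K2/[H⁺] = 0.07932
α₁ + 2α₂ = 1.0693
DIC = CA / (α₁ + 2α₂) = 2.20 / 1.0693 = 2.06 mmol/kg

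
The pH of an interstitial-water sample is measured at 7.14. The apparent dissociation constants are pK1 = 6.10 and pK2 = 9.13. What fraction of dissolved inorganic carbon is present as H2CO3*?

α₀ = 0.0828

α₀ = 1 / (1 + K1/[H⁺] + K1K2/[H⁺]²) = 1 / (1 + 10^+1.04 + 10^-0.95)
   = 1 / (1 + 10.965 + 0.11220) = 1/12.077 = 0.08280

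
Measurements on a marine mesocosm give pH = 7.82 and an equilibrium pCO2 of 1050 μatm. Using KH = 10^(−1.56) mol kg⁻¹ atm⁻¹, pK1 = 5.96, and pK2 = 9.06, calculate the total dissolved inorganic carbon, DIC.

DIC = 2.24 mmol/kg

[CO2*] = KH · pCO2 = 10^(−1.56) × 1050×10^-6 = 2.892×10^-5 mol/kg
α₀ = 1/(1 + K1/[H⁺] + K1K2/[H⁺]²) = 1/(1 + 10^+1.86 + 10^+0.62) = 0.01288
DIC = [CO2*]/α₀ = 2.892×10^-5 / 0.01288 = 2.24 mmol/kg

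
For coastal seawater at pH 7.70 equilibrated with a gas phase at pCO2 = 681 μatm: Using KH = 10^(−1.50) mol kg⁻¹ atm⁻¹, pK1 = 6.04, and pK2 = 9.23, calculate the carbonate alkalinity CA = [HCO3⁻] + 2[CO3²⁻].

CA = 1.04 mmol/kg

[CO2*] = KH · pCO2 = 10^(−1.50) × 681×10^-6 = 2.154×10^-5 mol/kg
α₀ = 1/(1 + K1/[H⁺] + K1K2/[H⁺]²) = 1/(1 + 10^+1.66 + 10^+0.13) = 0.02081
DIC = [CO2*]/α₀ = 2.154×10^-5 / 0.02081 = 1.035 mmol/kg
CA = (α₁ + 2α₂)·DIC = (0.9511 + 2×0.02807) × 1.035 = 1.04 mmol/kg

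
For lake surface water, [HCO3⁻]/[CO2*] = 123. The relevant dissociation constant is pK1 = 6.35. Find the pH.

pH = 8.44

From K1 = [H⁺][HCO3⁻]/[CO2*]:  pH = pK1 + log₁₀([HCO3⁻]/[CO2*])
log₁₀(123) = +2.090
pH = 6.35 + (+2.090) = 8.44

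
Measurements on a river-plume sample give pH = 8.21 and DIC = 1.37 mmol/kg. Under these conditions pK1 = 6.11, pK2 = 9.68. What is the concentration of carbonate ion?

α₂ = 1 / (1 + [H⁺]/K2 + [H⁺]²/(K1K2)) = 1 / (1 + 10^+1.47 + 10^-0.63)
   = 1 / (1 + 29.512 + 0.23442) = 1/30.747 = 0.03252
[CO3²⁻] = α₂ × DIC = 0.03252 × 1.37 = 0.0446 mmol/kg

[CO3²⁻] = 0.0446 mmol/kg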